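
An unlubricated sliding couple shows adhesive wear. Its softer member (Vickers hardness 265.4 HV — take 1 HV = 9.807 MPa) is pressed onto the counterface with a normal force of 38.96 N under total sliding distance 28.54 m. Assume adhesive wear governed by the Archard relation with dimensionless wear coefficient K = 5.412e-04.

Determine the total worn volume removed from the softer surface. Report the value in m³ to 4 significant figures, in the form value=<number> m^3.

All arithmetic carries full float precision. Intermediate values are shown rounded. Rounded once at the end to 4 significant figures.
Convert: Hardness H = 265.4 HV × 9.807 MPa/HV = 2603 MPa = 2.603e+09 Pa.
In SI base units, W = 38.96 N, H = 2.603e+09 Pa, K = 5.412e-04.
Wear volume V = K·W·L/H = 5.412e-04 · 38.96 · 28.54 / 2.603e+09 = 2.312e-10 m³.

value=2.312e-10 m^3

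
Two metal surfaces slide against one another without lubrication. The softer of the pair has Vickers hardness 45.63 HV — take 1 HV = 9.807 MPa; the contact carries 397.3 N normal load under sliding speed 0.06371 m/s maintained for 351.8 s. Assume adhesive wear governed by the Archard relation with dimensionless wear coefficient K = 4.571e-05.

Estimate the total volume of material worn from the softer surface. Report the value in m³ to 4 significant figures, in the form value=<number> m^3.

Quoted intermediates are rounded. All arithmetic maintains full precision. Rounded just once, at four significant figures.
Distance covered L = v·t = 0.06371 m/s × 351.8 s = 22.41 m.
Hardness H = 45.63 HV × 9.807 MPa/HV = 447.5 MPa = 4.475e+08 Pa.
Restated in SI base units: W = 397.3 N, H = 4.475e+08 Pa, K = 4.571e-05.
Archard relation: V = K·W·L/H = 4.571e-05 · 397.3 · 22.41 / 4.475e+08 = 9.096e-10 m³.

value=9.096e-10 m^3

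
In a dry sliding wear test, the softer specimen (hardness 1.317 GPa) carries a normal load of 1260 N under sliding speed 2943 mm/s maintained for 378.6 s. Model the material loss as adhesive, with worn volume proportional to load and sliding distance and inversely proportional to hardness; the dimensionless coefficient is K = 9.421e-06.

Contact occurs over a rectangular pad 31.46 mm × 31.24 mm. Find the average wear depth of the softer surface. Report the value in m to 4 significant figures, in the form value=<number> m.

value=1.022e-05 m

The computation holds exact precision. Quoted intermediates are rounded — one last rounding, at four significant digits.
Convert: Sliding speed v = 2943 mm/s = 2.943 m/s. The distance L = v·t = 2.943 m/s × 378.6 s = 1114 m.
Convert: Hardness H = 1.317 GPa = 1.317e+09 Pa.
Convert: Pad sides 31.46 mm × 31.24 mm = 0.03146 m × 0.03124 m. Contact area A = 0.03146 m × 0.03124 m = 9.828e-04 m².
In SI base units: W = 1260 N, H = 1.317e+09 Pa, K = 9.421e-06.
Worn volume V = K·W·L/H = 9.421e-06 · 1260 · 1114 / 1.317e+09 = 1.004e-08 m³.
Average depth h = V/A = 1.004e-08 / 9.828e-04 = 1.022e-05 m.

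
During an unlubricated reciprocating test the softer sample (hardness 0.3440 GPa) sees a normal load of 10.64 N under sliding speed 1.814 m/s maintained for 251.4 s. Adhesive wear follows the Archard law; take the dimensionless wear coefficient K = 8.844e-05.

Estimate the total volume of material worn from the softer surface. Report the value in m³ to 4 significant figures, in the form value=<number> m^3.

value=1.247e-09 m^3

Shown intermediates are rounded. The computation carries exact precision — a lone final rounding, at 4 significant figures.
Path length L = v·t = 1.814 m/s × 251.4 s = 456.0 m.
Hardness H = 0.3440 GPa = 3.440e+08 Pa.
In SI base units: W = 10.64 N, H = 3.440e+08 Pa, K = 8.844e-05.
The Archard volume V = K·W·L/H = 8.844e-05 · 10.64 · 456.0 / 3.440e+08 = 1.247e-09 m³.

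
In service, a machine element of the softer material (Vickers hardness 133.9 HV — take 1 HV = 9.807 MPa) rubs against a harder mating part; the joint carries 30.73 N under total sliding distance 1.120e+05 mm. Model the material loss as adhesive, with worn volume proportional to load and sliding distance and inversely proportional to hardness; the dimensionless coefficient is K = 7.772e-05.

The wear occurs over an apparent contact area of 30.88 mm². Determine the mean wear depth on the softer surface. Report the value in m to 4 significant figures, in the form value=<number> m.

All working math carries full precision. Intermediates are displayed rounded; one last rounding: 4 significant figures.
Path length L = 1.120e+05 mm = 112.0 m.
Hardness H = 133.9 HV × 9.807 MPa/HV = 1313 MPa = 1.313e+09 Pa.
Contact area A = 30.88 mm² = 3.088e-05 m².
Working in SI base units: W = 30.73 N, H = 1.313e+09 Pa, K = 7.772e-05.
By Archard's law, V = K·W·L/H = 7.772e-05 · 30.73 · 112.0 / 1.313e+09 = 2.037e-10 m³.
Depth of wear h = V/A = 2.037e-10 / 3.088e-05 = 6.597e-06 m.

value=6.597e-06 m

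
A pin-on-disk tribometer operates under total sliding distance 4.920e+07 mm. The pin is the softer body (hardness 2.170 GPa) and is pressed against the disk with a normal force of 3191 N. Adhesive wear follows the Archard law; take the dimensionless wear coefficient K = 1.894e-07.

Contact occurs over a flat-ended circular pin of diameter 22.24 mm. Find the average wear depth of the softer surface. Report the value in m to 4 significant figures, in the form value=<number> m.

All working math keeps full float precision — intermediates are displayed rounded, and one final rounding: 4 significant digits.
Convert: Distance covered L = 4.920e+07 mm = 4.920e+04 m.
Convert: Hardness H = 2.170 GPa = 2.170e+09 Pa.
Convert: Pin diameter d = 22.24 mm = 0.02224 m. Contact area A = π·d²/4 = π·(0.02224 m)²/4 = 3.885e-04 m².
Working in SI base units: W = 3191 N, H = 2.170e+09 Pa, K = 1.894e-07.
By Archard's law, V = K·W·L/H = 1.894e-07 · 3191 · 4.920e+04 / 2.170e+09 = 1.370e-08 m³.
Wear depth h = V/A = 1.370e-08 / 3.885e-04 = 3.527e-05 m.

value=3.527e-05 m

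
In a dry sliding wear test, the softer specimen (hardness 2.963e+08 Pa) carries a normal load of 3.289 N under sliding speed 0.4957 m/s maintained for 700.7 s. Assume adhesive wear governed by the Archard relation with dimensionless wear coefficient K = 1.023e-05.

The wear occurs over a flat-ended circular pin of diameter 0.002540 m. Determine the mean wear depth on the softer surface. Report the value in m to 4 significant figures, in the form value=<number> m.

value=7.784e-06 m

The computation carries exact precision, and displayed values are rounded — a lone final rounding, at four significant digits.
Distance L = v·t = 0.4957 m/s × 700.7 s = 347.3 m.
Contact area A = π·d²/4 = π·(0.002540 m)²/4 = 5.067e-06 m².
In SI base units: W = 3.289 N, H = 2.963e+08 Pa, K = 1.023e-05.
Volume removed: V = K·W·L/H = 1.023e-05 · 3.289 · 347.3 / 2.963e+08 = 3.944e-11 m³.
Mean depth h = V/A = 3.944e-11 / 5.067e-06 = 7.784e-06 m.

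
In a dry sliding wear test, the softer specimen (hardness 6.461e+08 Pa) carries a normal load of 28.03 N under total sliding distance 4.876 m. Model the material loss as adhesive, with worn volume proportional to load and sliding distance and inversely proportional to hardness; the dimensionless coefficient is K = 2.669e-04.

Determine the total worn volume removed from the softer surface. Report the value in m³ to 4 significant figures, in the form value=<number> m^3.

value=5.646e-11 m^3

The intermediates are printed rounded; the algebra maintains exact precision; a lone final rounding: four significant figures.
Restated in SI base units: W = 28.03 N, H = 6.461e+08 Pa, K = 2.669e-04.
Archard relation: V = K·W·L/H = 2.669e-04 · 28.03 · 4.876 / 6.461e+08 = 5.646e-11 m³.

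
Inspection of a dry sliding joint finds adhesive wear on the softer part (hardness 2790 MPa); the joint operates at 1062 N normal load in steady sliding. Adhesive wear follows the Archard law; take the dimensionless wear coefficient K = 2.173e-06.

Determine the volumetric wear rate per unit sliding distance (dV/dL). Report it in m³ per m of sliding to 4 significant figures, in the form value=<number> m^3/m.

Intermediates are printed rounded — every step carries exact precision, and rounded just once: four significant digits.
Hardness H = 2790 MPa = 2.790e+09 Pa.
As SI base values: W = 1062 N, H = 2.790e+09 Pa, K = 2.173e-06.
Sliding wear rate dV/dL = K·W/H, per unit distance: 2.173e-06 · 1062 / 2.790e+09 = 8.271e-13 m³/m.

value=8.271e-13 m^3/m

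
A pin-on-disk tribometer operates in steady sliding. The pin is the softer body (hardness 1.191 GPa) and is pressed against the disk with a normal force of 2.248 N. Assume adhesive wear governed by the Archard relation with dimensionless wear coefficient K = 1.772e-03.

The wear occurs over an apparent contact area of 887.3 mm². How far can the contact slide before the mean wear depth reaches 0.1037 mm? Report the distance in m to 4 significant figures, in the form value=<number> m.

Displayed values are rounded; all arithmetic runs at full float precision; a lone final rounding: 4 significant digits.
Hardness H = 1.191 GPa = 1.191e+09 Pa.
Contact area A = 887.3 mm² = 8.873e-04 m².
Depth limit h_lim = 0.1037 mm = 1.037e-04 m.
SI base units throughout: W = 2.248 N, H = 1.191e+09 Pa, K = 1.772e-03.
Volume at the limit: V_lim = h_lim·A = 1.037e-04 · 8.873e-04 = 9.201e-08 m³.
So the life L = V_lim·H/(K·W) = 9.201e-08 · 1.191e+09 / (1.772e-03 · 2.248) = 2.751e+04 m.

value=2.751e+04 m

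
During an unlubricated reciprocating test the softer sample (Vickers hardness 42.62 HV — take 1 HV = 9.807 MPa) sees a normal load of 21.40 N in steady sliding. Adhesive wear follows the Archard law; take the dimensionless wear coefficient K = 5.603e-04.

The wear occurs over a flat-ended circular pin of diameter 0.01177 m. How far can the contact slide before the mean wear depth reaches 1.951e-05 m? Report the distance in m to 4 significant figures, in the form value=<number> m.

value=74.00 m

The intermediates are printed rounded; each operation runs at full precision, and a single final rounding: 4 significant digits.
Convert: Hardness H = 42.62 HV × 9.807 MPa/HV = 418.0 MPa = 4.180e+08 Pa.
Convert: Contact area A = π·d²/4 = π·(0.01177 m)²/4 = 1.088e-04 m².
Working in SI base units: W = 21.40 N, H = 4.180e+08 Pa, K = 5.603e-04.
Permissible volume V_lim = h_lim·A = 1.951e-05 · 1.088e-04 = 2.123e-09 m³.
Thus life L = V_lim·H/(K·W) = 2.123e-09 · 4.180e+08 / (5.603e-04 · 21.40) = 74.00 m.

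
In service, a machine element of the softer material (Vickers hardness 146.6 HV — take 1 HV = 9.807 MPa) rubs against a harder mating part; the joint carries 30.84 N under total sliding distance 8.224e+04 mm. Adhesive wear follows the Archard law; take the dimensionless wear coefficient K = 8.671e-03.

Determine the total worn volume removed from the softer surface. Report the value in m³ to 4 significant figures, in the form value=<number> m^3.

value=1.530e-08 m^3

Each operation carries full float precision. The intermediates appear rounded — rounded just once to four significant digits.
Convert: Distance L = 8.224e+04 mm = 82.24 m.
Convert: Hardness H = 146.6 HV × 9.807 MPa/HV = 1438 MPa = 1.438e+09 Pa.
Working in SI base units: W = 30.84 N, H = 1.438e+09 Pa, K = 8.671e-03.
The Archard volume V = K·W·L/H = 8.671e-03 · 30.84 · 82.24 / 1.438e+09 = 1.530e-08 m³.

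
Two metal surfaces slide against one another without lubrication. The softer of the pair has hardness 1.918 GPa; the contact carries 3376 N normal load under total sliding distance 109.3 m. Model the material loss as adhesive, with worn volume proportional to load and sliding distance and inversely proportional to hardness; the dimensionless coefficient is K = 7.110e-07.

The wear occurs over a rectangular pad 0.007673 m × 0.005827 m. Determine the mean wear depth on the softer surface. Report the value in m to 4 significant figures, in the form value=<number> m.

value=3.059e-06 m

All arithmetic carries full float precision. Intermediates are displayed rounded; rounded once at the end: 4 significant figures.
Convert: Hardness H = 1.918 GPa = 1.918e+09 Pa.
Convert: Contact area A = 0.007673 m × 0.005827 m = 4.471e-05 m².
In SI base units: W = 3376 N, H = 1.918e+09 Pa, K = 7.110e-07.
Wear volume V = K·W·L/H = 7.110e-07 · 3376 · 109.3 / 1.918e+09 = 1.368e-10 m³.
Wear depth h = V/A = 1.368e-10 / 4.471e-05 = 3.059e-06 m.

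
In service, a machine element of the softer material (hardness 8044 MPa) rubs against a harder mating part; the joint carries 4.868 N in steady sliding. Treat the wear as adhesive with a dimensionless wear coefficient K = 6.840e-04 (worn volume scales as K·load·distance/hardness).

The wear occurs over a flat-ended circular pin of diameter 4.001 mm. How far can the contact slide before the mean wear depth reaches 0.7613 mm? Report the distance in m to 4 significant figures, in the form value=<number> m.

All working math holds full precision — intermediates are shown rounded — one last rounding: four significant figures.
Hardness H = 8044 MPa = 8.044e+09 Pa.
Pin diameter d = 4.001 mm = 0.004001 m. Contact area A = π·d²/4 = π·(0.004001 m)²/4 = 1.257e-05 m².
Depth limit h_lim = 0.7613 mm = 7.613e-04 m.
In SI base units, W = 4.868 N, H = 8.044e+09 Pa, K = 6.840e-04.
At the depth limit, V_lim = h_lim·A = 7.613e-04 · 1.257e-05 = 9.572e-09 m³.
Life L = V_lim·H/(K·W) = 9.572e-09 · 8.044e+09 / (6.840e-04 · 4.868) = 2.312e+04 m.

value=2.312e+04 m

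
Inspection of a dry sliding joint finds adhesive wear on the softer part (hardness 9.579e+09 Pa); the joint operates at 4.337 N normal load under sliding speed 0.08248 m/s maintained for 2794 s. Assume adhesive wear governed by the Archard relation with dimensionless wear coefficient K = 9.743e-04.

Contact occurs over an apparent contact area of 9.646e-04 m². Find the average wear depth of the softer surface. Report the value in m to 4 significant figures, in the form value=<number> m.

The intermediates are printed rounded; each operation keeps exact precision; one last rounding to four significant figures.
Convert: Sliding distance L = v·t = 0.08248 m/s × 2794 s = 230.4 m.
SI base units throughout: W = 4.337 N, H = 9.579e+09 Pa, K = 9.743e-04.
Archard volume V = K·W·L/H = 9.743e-04 · 4.337 · 230.4 / 9.579e+09 = 1.017e-10 m³.
Average depth h = V/A = 1.017e-10 / 9.646e-04 = 1.054e-07 m.

value=1.054e-07 m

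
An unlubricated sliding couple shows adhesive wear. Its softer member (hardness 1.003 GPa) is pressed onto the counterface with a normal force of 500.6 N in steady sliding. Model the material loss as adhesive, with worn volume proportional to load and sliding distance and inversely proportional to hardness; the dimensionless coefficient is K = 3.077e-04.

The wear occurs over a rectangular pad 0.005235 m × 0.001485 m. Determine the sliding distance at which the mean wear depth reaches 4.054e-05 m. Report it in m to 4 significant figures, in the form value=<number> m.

value=2.052 m

Each operation carries exact precision. The intermediates are displayed rounded, and one last rounding to 4 significant figures.
Hardness H = 1.003 GPa = 1.003e+09 Pa.
Contact area A = 0.005235 m × 0.001485 m = 7.774e-06 m².
In SI base units: W = 500.6 N, H = 1.003e+09 Pa, K = 3.077e-04.
Volume at the limit: V_lim = h_lim·A = 4.054e-05 · 7.774e-06 = 3.152e-10 m³.
Thus life L = V_lim·H/(K·W) = 3.152e-10 · 1.003e+09 / (3.077e-04 · 500.6) = 2.052 m.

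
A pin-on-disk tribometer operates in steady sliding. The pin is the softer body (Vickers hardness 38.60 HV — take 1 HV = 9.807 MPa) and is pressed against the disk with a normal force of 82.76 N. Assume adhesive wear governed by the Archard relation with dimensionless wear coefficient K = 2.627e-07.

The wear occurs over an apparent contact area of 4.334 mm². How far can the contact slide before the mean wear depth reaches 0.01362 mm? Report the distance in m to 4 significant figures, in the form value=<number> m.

Intermediate values are printed rounded; every step runs at exact precision; rounded just once: four significant digits.
Hardness H = 38.60 HV × 9.807 MPa/HV = 378.6 MPa = 3.786e+08 Pa.
Contact area A = 4.334 mm² = 4.334e-06 m².
Depth limit h_lim = 0.01362 mm = 1.362e-05 m.
As SI base values: W = 82.76 N, H = 3.786e+08 Pa, K = 2.627e-07.
Limit volume V_lim = h_lim·A = 1.362e-05 · 4.334e-06 = 5.903e-11 m³.
Thus life L = V_lim·H/(K·W) = 5.903e-11 · 3.786e+08 / (2.627e-07 · 82.76) = 1028 m.

value=1028 m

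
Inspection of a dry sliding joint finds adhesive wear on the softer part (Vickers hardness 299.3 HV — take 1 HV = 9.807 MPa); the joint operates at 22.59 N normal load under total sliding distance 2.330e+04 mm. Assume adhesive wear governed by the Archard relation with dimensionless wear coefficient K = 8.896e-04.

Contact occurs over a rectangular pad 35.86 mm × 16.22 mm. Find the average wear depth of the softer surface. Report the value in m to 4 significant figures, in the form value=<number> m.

Intermediate values appear rounded. All arithmetic holds full float precision; a lone final rounding to four significant digits.
Convert: Distance L = 2.330e+04 mm = 23.30 m.
Convert: Hardness H = 299.3 HV × 9.807 MPa/HV = 2935 MPa = 2.935e+09 Pa.
Convert: Pad sides 35.86 mm × 16.22 mm = 0.03586 m × 0.01622 m. Contact area A = 0.03586 m × 0.01622 m = 5.816e-04 m².
In SI base units, W = 22.59 N, H = 2.935e+09 Pa, K = 8.896e-04.
The Archard volume V = K·W·L/H = 8.896e-04 · 22.59 · 23.30 / 2.935e+09 = 1.595e-10 m³.
Average depth h = V/A = 1.595e-10 / 5.816e-04 = 2.743e-07 m.

value=2.743e-07 m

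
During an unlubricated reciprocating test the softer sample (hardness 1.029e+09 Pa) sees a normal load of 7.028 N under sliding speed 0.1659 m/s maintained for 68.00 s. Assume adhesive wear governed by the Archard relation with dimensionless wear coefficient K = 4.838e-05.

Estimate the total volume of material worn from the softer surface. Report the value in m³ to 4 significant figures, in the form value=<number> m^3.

value=3.728e-12 m^3

Intermediates are shown rounded. Every step holds exact precision; a lone final rounding, at 4 significant digits.
Sliding distance L = v·t = 0.1659 m/s × 68.00 s = 11.28 m.
In SI base units: W = 7.028 N, H = 1.029e+09 Pa, K = 4.838e-05.
Archard volume V = K·W·L/H = 4.838e-05 · 7.028 · 11.28 / 1.029e+09 = 3.728e-12 m³.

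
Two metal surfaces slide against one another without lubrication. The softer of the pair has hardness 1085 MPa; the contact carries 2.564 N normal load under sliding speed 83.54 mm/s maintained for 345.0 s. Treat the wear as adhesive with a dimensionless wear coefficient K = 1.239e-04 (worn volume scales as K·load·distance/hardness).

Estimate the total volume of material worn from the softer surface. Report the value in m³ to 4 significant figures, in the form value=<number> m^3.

The computation keeps full precision. Printed values are rounded; a lone final rounding to 4 significant digits.
Sliding speed v = 83.54 mm/s = 0.08354 m/s. Path length L = v·t = 0.08354 m/s × 345.0 s = 28.82 m.
Hardness H = 1085 MPa = 1.085e+09 Pa.
In SI base units, W = 2.564 N, H = 1.085e+09 Pa, K = 1.239e-04.
Archard volume V = K·W·L/H = 1.239e-04 · 2.564 · 28.82 / 1.085e+09 = 8.439e-12 m³.

value=8.439e-12 m^3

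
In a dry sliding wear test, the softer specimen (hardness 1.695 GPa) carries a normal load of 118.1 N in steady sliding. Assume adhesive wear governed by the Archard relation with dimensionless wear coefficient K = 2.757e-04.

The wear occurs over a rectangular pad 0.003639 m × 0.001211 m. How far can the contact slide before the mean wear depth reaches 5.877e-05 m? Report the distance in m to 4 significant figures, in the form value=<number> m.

value=13.48 m

Intermediates appear rounded, and all arithmetic runs at exact precision, and rounded just once to four significant digits.
Hardness H = 1.695 GPa = 1.695e+09 Pa.
Contact area A = 0.003639 m × 0.001211 m = 4.407e-06 m².
Restated in SI base units: W = 118.1 N, H = 1.695e+09 Pa, K = 2.757e-04.
At the depth limit, V_lim = h_lim·A = 5.877e-05 · 4.407e-06 = 2.590e-10 m³.
So the life L = V_lim·H/(K·W) = 2.590e-10 · 1.695e+09 / (2.757e-04 · 118.1) = 13.48 m.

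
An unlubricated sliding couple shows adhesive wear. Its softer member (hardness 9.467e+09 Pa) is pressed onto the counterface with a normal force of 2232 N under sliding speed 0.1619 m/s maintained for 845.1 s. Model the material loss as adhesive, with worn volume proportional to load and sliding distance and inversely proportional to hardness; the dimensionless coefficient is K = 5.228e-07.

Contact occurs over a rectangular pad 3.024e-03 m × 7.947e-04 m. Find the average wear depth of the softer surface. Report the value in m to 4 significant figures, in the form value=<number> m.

value=7.018e-06 m

The intermediates are printed rounded. The computation keeps full precision. Rounded just once to four significant figures.
Convert: Path length L = v·t = 0.1619 m/s × 845.1 s = 136.8 m.
Convert: Contact area A = 3.024e-03 m × 7.947e-04 m = 2.403e-06 m².
As SI base values: W = 2232 N, H = 9.467e+09 Pa, K = 5.228e-07.
Wear volume V = K·W·L/H = 5.228e-07 · 2232 · 136.8 / 9.467e+09 = 1.686e-11 m³.
Wear depth h = V/A = 1.686e-11 / 2.403e-06 = 7.018e-06 m.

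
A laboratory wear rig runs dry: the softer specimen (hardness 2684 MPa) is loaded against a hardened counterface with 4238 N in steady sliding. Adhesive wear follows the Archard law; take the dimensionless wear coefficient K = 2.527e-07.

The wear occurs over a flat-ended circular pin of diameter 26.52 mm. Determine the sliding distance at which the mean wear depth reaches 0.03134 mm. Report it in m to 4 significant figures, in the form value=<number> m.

value=4.339e+04 m

Intermediates are displayed rounded — every step carries full precision. Rounded just once, at 4 significant figures.
Convert: Hardness H = 2684 MPa = 2.684e+09 Pa.
Convert: Pin diameter d = 26.52 mm = 0.02652 m. Contact area A = π·d²/4 = π·(0.02652 m)²/4 = 5.524e-04 m².
Convert: Depth limit h_lim = 0.03134 mm = 3.134e-05 m.
SI base units throughout: W = 4238 N, H = 2.684e+09 Pa, K = 2.527e-07.
At the depth limit, V_lim = h_lim·A = 3.134e-05 · 5.524e-04 = 1.731e-08 m³.
So the life L = V_lim·H/(K·W) = 1.731e-08 · 2.684e+09 / (2.527e-07 · 4238) = 4.339e+04 m.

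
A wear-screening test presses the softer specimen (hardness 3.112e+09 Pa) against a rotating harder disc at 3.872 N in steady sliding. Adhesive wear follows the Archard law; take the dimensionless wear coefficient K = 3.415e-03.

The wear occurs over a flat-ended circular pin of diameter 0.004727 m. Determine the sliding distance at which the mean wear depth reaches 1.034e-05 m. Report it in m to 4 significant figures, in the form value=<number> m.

value=42.71 m

Each operation carries full precision — displayed values are rounded, and one final rounding, at 4 significant digits.
Contact area A = π·d²/4 = π·(0.004727 m)²/4 = 1.755e-05 m².
In SI base units: W = 3.872 N, H = 3.112e+09 Pa, K = 3.415e-03.
At the depth limit, V_lim = h_lim·A = 1.034e-05 · 1.755e-05 = 1.815e-10 m³.
Inverting, life L = V_lim·H/(K·W) = 1.815e-10 · 3.112e+09 / (3.415e-03 · 3.872) = 42.71 m.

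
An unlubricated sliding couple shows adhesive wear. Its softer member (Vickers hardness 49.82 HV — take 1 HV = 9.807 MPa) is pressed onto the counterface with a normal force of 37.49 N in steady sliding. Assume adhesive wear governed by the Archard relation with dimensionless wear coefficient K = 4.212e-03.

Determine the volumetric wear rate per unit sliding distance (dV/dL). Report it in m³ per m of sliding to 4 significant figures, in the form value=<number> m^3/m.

value=3.232e-10 m^3/m

Every step runs at full float precision, and intermediates are displayed rounded; one final rounding: four significant digits.
Convert: Hardness H = 49.82 HV × 9.807 MPa/HV = 488.6 MPa = 4.886e+08 Pa.
SI base units throughout: W = 37.49 N, H = 4.886e+08 Pa, K = 4.212e-03.
The wear rate dV/dL = K·W/H: 4.212e-03 · 37.49 / 4.886e+08 = 3.232e-10 m³/m.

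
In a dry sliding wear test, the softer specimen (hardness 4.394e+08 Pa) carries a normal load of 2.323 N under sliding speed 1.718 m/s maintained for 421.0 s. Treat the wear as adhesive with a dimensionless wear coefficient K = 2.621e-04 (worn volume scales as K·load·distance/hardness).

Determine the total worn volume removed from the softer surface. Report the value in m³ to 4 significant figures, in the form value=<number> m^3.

Intermediates are shown rounded; all arithmetic keeps full precision, and a single final rounding to four significant digits.
Convert: Path length L = v·t = 1.718 m/s × 421.0 s = 723.3 m.
Expressed in SI base units: W = 2.323 N, H = 4.394e+08 Pa, K = 2.621e-04.
Apply Archard: V = K·W·L/H = 2.621e-04 · 2.323 · 723.3 / 4.394e+08 = 1.002e-09 m³.

value=1.002e-09 m^3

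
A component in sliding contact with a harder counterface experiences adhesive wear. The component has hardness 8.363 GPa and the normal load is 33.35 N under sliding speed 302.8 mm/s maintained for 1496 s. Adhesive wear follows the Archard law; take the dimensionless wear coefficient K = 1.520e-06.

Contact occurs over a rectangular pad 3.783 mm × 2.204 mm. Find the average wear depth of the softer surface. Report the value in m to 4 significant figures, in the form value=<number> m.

Every step carries exact precision. Intermediate values are displayed rounded, and one final rounding, at four significant digits.
Sliding speed v = 302.8 mm/s = 0.3028 m/s. The distance L = v·t = 0.3028 m/s × 1496 s = 453.0 m.
Hardness H = 8.363 GPa = 8.363e+09 Pa.
Pad sides 3.783 mm × 2.204 mm = 0.003783 m × 0.002204 m. Contact area A = 0.003783 m × 0.002204 m = 8.338e-06 m².
As SI base values: W = 33.35 N, H = 8.363e+09 Pa, K = 1.520e-06.
Wear volume V = K·W·L/H = 1.520e-06 · 33.35 · 453.0 / 8.363e+09 = 2.746e-12 m³.
Depth h = V/A = 2.746e-12 / 8.338e-06 = 3.293e-07 m.

value=3.293e-07 m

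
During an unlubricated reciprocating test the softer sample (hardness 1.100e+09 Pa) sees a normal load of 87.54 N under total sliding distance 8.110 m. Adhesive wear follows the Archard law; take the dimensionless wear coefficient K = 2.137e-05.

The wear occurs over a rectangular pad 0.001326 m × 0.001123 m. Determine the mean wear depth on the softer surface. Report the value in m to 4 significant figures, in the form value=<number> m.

Intermediate values are printed rounded; every step runs at exact precision. Rounded once at the end, at 4 significant digits.
Convert: Contact area A = 0.001326 m × 0.001123 m = 1.489e-06 m².
Collected in SI base units: W = 87.54 N, H = 1.100e+09 Pa, K = 2.137e-05.
Archard relation: V = K·W·L/H = 2.137e-05 · 87.54 · 8.110 / 1.100e+09 = 1.379e-11 m³.
Mean wear depth h = V/A = 1.379e-11 / 1.489e-06 = 9.262e-06 m.

value=9.262e-06 m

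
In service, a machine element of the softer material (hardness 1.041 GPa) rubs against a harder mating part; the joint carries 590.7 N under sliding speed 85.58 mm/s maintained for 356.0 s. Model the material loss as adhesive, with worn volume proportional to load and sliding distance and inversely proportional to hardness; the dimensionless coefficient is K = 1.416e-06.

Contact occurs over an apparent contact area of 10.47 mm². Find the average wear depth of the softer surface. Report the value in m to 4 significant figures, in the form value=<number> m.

value=2.338e-06 m

Each operation holds full precision; the intermediates appear rounded. Rounded once at the end to four significant figures.
Convert: Sliding speed v = 85.58 mm/s = 0.08558 m/s. Total distance L = v·t = 0.08558 m/s × 356.0 s = 30.47 m.
Convert: Hardness H = 1.041 GPa = 1.041e+09 Pa.
Convert: Contact area A = 10.47 mm² = 1.047e-05 m².
In SI base units: W = 590.7 N, H = 1.041e+09 Pa, K = 1.416e-06.
Archard relation: V = K·W·L/H = 1.416e-06 · 590.7 · 30.47 / 1.041e+09 = 2.448e-11 m³.
Average depth h = V/A = 2.448e-11 / 1.047e-05 = 2.338e-06 m.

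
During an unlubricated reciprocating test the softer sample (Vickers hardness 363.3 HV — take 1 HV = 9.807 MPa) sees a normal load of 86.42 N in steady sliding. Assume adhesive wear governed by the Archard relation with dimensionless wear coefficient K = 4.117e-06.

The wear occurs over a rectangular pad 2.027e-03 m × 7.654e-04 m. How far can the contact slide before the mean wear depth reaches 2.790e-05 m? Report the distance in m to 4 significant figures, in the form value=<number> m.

value=433.5 m

All working math holds exact precision; intermediates are shown rounded — a single final rounding, at four significant figures.
Hardness H = 363.3 HV × 9.807 MPa/HV = 3563 MPa = 3.563e+09 Pa.
Contact area A = 2.027e-03 m × 7.654e-04 m = 1.551e-06 m².
Expressed in SI base units: W = 86.42 N, H = 3.563e+09 Pa, K = 4.117e-06.
Limit volume V_lim = h_lim·A = 2.790e-05 · 1.551e-06 = 4.329e-11 m³.
Thus life L = V_lim·H/(K·W) = 4.329e-11 · 3.563e+09 / (4.117e-06 · 86.42) = 433.5 m.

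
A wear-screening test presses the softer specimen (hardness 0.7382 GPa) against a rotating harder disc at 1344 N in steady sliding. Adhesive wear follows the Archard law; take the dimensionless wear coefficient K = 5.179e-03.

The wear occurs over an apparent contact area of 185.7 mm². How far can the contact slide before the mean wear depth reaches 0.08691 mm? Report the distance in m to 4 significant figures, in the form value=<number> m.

The computation runs at full precision. The intermediates appear rounded — a single final rounding to 4 significant figures.
Hardness H = 0.7382 GPa = 7.382e+08 Pa.
Contact area A = 185.7 mm² = 1.857e-04 m².
Depth limit h_lim = 0.08691 mm = 8.691e-05 m.
As SI base values: W = 1344 N, H = 7.382e+08 Pa, K = 5.179e-03.
At the depth limit, V_lim = h_lim·A = 8.691e-05 · 1.857e-04 = 1.614e-08 m³.
Inverting, life L = V_lim·H/(K·W) = 1.614e-08 · 7.382e+08 / (5.179e-03 · 1344) = 1.712 m.

value=1.712 m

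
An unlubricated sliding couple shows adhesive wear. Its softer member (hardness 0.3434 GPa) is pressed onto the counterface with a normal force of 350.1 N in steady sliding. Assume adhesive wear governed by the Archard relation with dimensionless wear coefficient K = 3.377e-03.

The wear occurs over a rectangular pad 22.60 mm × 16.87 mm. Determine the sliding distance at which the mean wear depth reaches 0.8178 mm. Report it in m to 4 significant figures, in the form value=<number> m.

value=90.56 m

Each operation keeps full precision, and intermediate values are shown rounded; a lone final rounding to four significant digits.
Hardness H = 0.3434 GPa = 3.434e+08 Pa.
Pad sides 22.60 mm × 16.87 mm = 0.02260 m × 0.01687 m. Contact area A = 0.02260 m × 0.01687 m = 3.813e-04 m².
Depth limit h_lim = 0.8178 mm = 8.178e-04 m.
Collected in SI base units: W = 350.1 N, H = 3.434e+08 Pa, K = 3.377e-03.
Allowed volume V_lim = h_lim·A = 8.178e-04 · 3.813e-04 = 3.118e-07 m³.
Inverting, life L = V_lim·H/(K·W) = 3.118e-07 · 3.434e+08 / (3.377e-03 · 350.1) = 90.56 m.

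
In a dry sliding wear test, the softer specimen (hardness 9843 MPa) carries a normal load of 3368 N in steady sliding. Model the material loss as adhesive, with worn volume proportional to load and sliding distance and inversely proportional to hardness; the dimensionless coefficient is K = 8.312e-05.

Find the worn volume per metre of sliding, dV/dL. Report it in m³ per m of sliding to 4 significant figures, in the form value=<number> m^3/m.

value=2.844e-11 m^3/m

Shown intermediates are rounded. All working math keeps full float precision; rounded once at the end: 4 significant digits.
Hardness H = 9843 MPa = 9.843e+09 Pa.
Expressed in SI base units: W = 3368 N, H = 9.843e+09 Pa, K = 8.312e-05.
Sliding wear rate dV/dL = K·W/H (independent of L): 8.312e-05 · 3368 / 9.843e+09 = 2.844e-11 m³/m.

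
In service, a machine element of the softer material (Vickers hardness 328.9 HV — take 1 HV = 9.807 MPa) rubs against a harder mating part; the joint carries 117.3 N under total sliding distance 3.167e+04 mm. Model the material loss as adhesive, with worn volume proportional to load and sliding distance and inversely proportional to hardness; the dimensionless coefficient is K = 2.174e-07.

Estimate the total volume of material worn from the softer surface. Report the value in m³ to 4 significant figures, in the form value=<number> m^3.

value=2.504e-13 m^3

All working math keeps full precision; quoted intermediates are rounded. Rounded just once: four significant figures.
The distance L = 3.167e+04 mm = 31.67 m.
Hardness H = 328.9 HV × 9.807 MPa/HV = 3226 MPa = 3.226e+09 Pa.
As SI base values: W = 117.3 N, H = 3.226e+09 Pa, K = 2.174e-07.
Volume removed: V = K·W·L/H = 2.174e-07 · 117.3 · 31.67 / 3.226e+09 = 2.504e-13 m³.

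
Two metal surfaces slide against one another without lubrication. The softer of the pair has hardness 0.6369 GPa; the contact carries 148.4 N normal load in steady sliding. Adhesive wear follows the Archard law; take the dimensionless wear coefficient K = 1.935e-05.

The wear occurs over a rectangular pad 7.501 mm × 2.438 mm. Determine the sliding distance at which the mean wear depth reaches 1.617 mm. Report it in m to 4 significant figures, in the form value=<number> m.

value=6559 m

Printed values are rounded; all working math keeps exact precision; one last rounding, at four significant digits.
Hardness H = 0.6369 GPa = 6.369e+08 Pa.
Pad sides 7.501 mm × 2.438 mm = 0.007501 m × 0.002438 m. Contact area A = 0.007501 m × 0.002438 m = 1.829e-05 m².
Depth limit h_lim = 1.617 mm = 0.001617 m.
Restated in SI base units: W = 148.4 N, H = 6.369e+08 Pa, K = 1.935e-05.
Limit volume V_lim = h_lim·A = 0.001617 · 1.829e-05 = 2.957e-08 m³.
Thus life L = V_lim·H/(K·W) = 2.957e-08 · 6.369e+08 / (1.935e-05 · 148.4) = 6559 m.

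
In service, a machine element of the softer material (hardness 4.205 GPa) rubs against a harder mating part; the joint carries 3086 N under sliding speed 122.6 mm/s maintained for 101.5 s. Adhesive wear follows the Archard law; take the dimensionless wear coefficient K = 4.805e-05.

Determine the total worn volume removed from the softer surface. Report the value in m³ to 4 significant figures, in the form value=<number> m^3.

value=4.388e-10 m^3

The computation holds full float precision. The intermediates are displayed rounded. Rounded just once: four significant figures.
Sliding speed v = 122.6 mm/s = 0.1226 m/s. Path length L = v·t = 0.1226 m/s × 101.5 s = 12.44 m.
Hardness H = 4.205 GPa = 4.205e+09 Pa.
Working in SI base units: W = 3086 N, H = 4.205e+09 Pa, K = 4.805e-05.
The Archard volume V = K·W·L/H = 4.805e-05 · 3086 · 12.44 / 4.205e+09 = 4.388e-10 m³.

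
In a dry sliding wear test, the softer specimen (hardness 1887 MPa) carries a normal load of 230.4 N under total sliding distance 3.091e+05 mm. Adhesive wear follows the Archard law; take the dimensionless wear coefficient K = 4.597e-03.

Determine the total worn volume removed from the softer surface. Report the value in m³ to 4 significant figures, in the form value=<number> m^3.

value=1.735e-07 m^3

All working math runs at full precision — the intermediates are displayed rounded; rounded just once, at four significant figures.
Convert: Sliding distance L = 3.091e+05 mm = 309.1 m.
Convert: Hardness H = 1887 MPa = 1.887e+09 Pa.
SI base units throughout: W = 230.4 N, H = 1.887e+09 Pa, K = 4.597e-03.
Worn volume V = K·W·L/H = 4.597e-03 · 230.4 · 309.1 / 1.887e+09 = 1.735e-07 m³.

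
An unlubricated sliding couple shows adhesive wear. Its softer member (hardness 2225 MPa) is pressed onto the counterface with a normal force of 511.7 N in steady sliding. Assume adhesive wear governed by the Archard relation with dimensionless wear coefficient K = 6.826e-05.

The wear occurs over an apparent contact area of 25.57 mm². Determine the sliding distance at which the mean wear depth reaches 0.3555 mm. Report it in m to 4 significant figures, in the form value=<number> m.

Quoted intermediates are rounded; all arithmetic keeps full float precision; a single final rounding to 4 significant figures.
Hardness H = 2225 MPa = 2.225e+09 Pa.
Contact area A = 25.57 mm² = 2.557e-05 m².
Depth limit h_lim = 0.3555 mm = 3.555e-04 m.
As SI base values: W = 511.7 N, H = 2.225e+09 Pa, K = 6.826e-05.
Wearable volume V_lim = h_lim·A = 3.555e-04 · 2.557e-05 = 9.090e-09 m³.
Inverting, life L = V_lim·H/(K·W) = 9.090e-09 · 2.225e+09 / (6.826e-05 · 511.7) = 579.1 m.

value=579.1 m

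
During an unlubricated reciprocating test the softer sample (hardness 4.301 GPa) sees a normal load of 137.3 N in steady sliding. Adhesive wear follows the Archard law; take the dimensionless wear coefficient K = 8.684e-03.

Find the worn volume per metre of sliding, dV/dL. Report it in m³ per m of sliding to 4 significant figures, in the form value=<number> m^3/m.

value=2.772e-10 m^3/m

Quoted intermediates are rounded; each operation runs at full float precision, and rounded once at the end, at 4 significant figures.
Hardness H = 4.301 GPa = 4.301e+09 Pa.
Working in SI base units: W = 137.3 N, H = 4.301e+09 Pa, K = 8.684e-03.
The wear rate dV/dL = K·W/H (no L dependence): 8.684e-03 · 137.3 / 4.301e+09 = 2.772e-10 m³/m.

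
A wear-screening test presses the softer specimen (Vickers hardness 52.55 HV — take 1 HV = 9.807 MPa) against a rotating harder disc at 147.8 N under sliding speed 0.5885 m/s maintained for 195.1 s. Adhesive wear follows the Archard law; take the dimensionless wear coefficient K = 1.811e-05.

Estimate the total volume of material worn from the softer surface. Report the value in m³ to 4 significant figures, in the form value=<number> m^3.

value=5.963e-10 m^3

The algebra runs at full precision — intermediate values are shown rounded. Rounded once at the end, at 4 significant digits.
Convert: The distance L = v·t = 0.5885 m/s × 195.1 s = 114.8 m.
Convert: Hardness H = 52.55 HV × 9.807 MPa/HV = 515.4 MPa = 5.154e+08 Pa.
Expressed in SI base units: W = 147.8 N, H = 5.154e+08 Pa, K = 1.811e-05.
Archard volume V = K·W·L/H = 1.811e-05 · 147.8 · 114.8 / 5.154e+08 = 5.963e-10 m³.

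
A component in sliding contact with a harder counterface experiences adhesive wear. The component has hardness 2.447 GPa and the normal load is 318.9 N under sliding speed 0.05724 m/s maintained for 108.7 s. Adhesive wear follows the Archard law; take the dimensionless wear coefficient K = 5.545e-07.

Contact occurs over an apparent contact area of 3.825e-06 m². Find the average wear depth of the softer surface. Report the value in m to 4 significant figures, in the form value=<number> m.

value=1.175e-07 m

The computation maintains full precision, and intermediate values are shown rounded; rounded once at the end: four significant digits.
Convert: The distance L = v·t = 0.05724 m/s × 108.7 s = 6.222 m.
Convert: Hardness H = 2.447 GPa = 2.447e+09 Pa.
In SI base units: W = 318.9 N, H = 2.447e+09 Pa, K = 5.545e-07.
Wear volume V = K·W·L/H = 5.545e-07 · 318.9 · 6.222 / 2.447e+09 = 4.496e-13 m³.
Mean depth h = V/A = 4.496e-13 / 3.825e-06 = 1.175e-07 m.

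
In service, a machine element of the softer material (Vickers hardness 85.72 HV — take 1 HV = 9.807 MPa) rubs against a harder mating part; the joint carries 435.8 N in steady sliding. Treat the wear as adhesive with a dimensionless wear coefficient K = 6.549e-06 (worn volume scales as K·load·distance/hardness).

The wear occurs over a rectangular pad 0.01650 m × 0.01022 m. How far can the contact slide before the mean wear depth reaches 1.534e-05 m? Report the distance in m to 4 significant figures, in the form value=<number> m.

Each operation carries full precision. Shown intermediates are rounded — one final rounding to 4 significant figures.
Hardness H = 85.72 HV × 9.807 MPa/HV = 840.7 MPa = 8.407e+08 Pa.
Contact area A = 0.01650 m × 0.01022 m = 1.686e-04 m².
As SI base values: W = 435.8 N, H = 8.407e+08 Pa, K = 6.549e-06.
Allowed volume V_lim = h_lim·A = 1.534e-05 · 1.686e-04 = 2.587e-09 m³.
Thus life L = V_lim·H/(K·W) = 2.587e-09 · 8.407e+08 / (6.549e-06 · 435.8) = 761.9 m.

value=761.9 m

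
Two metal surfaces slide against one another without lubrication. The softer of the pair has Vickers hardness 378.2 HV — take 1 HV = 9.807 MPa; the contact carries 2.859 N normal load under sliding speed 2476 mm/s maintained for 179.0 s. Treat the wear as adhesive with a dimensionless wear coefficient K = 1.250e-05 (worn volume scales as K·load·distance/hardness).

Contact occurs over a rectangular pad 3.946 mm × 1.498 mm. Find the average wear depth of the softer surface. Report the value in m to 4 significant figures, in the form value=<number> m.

Quoted intermediates are rounded. The computation keeps full float precision, and a lone final rounding to 4 significant figures.
Convert: Sliding speed v = 2476 mm/s = 2.476 m/s. Total distance L = v·t = 2.476 m/s × 179.0 s = 443.2 m.
Convert: Hardness H = 378.2 HV × 9.807 MPa/HV = 3709 MPa = 3.709e+09 Pa.
Convert: Pad sides 3.946 mm × 1.498 mm = 0.003946 m × 0.001498 m. Contact area A = 0.003946 m × 0.001498 m = 5.911e-06 m².
As SI base values: W = 2.859 N, H = 3.709e+09 Pa, K = 1.250e-05.
The Archard volume V = K·W·L/H = 1.250e-05 · 2.859 · 443.2 / 3.709e+09 = 4.270e-12 m³.
Depth h = V/A = 4.270e-12 / 5.911e-06 = 7.224e-07 m.

value=7.224e-07 m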